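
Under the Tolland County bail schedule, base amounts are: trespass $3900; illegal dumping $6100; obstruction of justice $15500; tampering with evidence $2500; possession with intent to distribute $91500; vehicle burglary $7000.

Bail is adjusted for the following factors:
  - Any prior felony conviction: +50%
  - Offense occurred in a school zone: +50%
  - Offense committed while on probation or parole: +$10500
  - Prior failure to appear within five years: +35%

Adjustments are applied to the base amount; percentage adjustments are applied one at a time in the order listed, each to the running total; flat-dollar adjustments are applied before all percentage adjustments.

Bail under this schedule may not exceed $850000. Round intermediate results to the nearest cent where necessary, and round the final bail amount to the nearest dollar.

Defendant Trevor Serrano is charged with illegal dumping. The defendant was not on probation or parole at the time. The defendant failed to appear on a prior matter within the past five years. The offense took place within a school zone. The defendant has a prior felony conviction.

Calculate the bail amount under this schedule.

Base amounts from the schedule: illegal dumping $6100.
Single charge. Combined base = $6100.
Any prior felony conviction (+50%): $6100 × 1.5 = $9150.
Offense occurred in a school zone (+50%): $9150 × 1.5 = $13725.
Prior failure to appear within five years (+35%): $13725 × 1.35 = $18528.75.
$18528.75 is within the $850000 maximum.
Rounded to the nearest dollar: $18529.

$18529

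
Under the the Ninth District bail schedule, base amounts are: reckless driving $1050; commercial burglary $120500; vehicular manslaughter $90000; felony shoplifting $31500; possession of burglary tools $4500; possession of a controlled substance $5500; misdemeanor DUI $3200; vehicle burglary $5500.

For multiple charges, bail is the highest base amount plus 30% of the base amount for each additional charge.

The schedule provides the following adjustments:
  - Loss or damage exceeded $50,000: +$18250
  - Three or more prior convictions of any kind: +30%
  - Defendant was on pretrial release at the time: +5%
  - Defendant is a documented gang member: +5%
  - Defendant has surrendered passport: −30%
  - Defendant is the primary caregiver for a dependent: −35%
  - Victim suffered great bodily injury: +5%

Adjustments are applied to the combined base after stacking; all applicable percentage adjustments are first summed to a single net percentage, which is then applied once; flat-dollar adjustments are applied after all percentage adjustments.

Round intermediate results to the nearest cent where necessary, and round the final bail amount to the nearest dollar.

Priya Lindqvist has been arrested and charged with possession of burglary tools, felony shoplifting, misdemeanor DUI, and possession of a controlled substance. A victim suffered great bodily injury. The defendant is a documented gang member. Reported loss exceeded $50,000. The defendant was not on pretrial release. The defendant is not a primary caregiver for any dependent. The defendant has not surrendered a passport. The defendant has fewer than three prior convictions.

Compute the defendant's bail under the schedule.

Base amounts from the schedule: possession of burglary tools $4500; felony shoplifting $31500; misdemeanor DUI $3200; possession of a controlled substance $5500.
Stacking rule: highest base plus 30% of each additional charge. Highest is felony shoplifting at $31500. Additional: $4500 × 30% = $1350; $3200 × 30% = $960; $5500 × 30% = $1650. Combined base = $31500 + $3960 = $35460.
Net percentage adjustment: +5% +5% = +10%. $35460 × 1.1 = $39006.
Loss or damage exceeded $50,000 (+$18250 flat): $39006 + $18250 = $57256.

$57256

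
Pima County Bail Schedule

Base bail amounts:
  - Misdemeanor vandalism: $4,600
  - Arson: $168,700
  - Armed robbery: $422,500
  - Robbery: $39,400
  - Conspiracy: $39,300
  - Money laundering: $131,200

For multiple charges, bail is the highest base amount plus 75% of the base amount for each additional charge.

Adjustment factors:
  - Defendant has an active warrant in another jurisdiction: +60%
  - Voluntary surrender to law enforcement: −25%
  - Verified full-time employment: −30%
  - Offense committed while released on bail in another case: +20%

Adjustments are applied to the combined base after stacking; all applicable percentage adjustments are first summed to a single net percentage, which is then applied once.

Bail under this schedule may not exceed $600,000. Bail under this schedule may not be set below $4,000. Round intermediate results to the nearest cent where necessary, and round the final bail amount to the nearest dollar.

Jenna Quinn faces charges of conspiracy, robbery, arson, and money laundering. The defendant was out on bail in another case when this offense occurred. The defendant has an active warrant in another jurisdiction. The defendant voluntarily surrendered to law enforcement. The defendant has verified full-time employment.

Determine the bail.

$407,656

Base amounts from the schedule: conspiracy $39,300; robbery $39,400; arson $168,700; money laundering $131,200.
Stacking rule: highest base plus 75% of each additional charge. Highest is arson at $168,700. Additional: $39,300 × 75% = $29,475; $39,400 × 75% = $29,550; $131,200 × 75% = $98,400. Combined base = $168,700 + $157,425 = $326,125.
Net percentage adjustment: +60% −25% −30% +20% = +25%. $326,125 × 1.25 = $407,656.25.
$407,656.25 is within the $600,000 maximum.
$407,656.25 is at or above the $4,000 minimum.
Rounded to the nearest dollar: $407,656.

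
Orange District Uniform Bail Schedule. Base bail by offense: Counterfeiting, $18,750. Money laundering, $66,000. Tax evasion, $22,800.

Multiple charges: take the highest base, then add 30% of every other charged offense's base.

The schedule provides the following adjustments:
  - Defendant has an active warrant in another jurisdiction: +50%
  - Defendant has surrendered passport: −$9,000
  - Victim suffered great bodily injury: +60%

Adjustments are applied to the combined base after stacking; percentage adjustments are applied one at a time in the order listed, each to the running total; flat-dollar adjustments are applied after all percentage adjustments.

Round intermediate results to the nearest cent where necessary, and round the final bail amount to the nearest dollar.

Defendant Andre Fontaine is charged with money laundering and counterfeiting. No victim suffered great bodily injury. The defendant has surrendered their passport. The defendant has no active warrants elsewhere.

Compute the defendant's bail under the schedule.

Base amounts from the schedule: money laundering $66,000; counterfeiting $18,750.
Stacking rule: highest base plus 30% of each additional charge. Highest is money laundering at $66,000. Additional: $18,750 × 30% = $5,625. Combined base = $66,000 + $5,625 = $71,625.
Defendant has surrendered passport (−$9,000 flat): $71,625 − $9,000 = $62,625.

$62,625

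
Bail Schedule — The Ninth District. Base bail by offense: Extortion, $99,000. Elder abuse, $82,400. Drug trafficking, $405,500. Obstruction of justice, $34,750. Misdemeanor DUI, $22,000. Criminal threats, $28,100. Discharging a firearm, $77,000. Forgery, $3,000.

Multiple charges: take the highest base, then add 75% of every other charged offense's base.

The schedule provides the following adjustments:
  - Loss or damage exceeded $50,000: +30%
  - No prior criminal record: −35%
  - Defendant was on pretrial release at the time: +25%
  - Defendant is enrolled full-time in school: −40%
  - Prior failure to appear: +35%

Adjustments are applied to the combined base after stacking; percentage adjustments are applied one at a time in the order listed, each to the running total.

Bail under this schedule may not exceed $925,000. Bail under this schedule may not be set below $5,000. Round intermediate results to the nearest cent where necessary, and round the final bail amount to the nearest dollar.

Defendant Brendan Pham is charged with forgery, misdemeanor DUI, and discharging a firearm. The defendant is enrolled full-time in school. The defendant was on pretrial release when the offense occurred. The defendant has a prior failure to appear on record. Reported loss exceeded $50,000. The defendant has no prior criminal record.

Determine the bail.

$81,920

Base amounts from the schedule: forgery $3,000; misdemeanor DUI $22,000; discharging a firearm $77,000.
Stacking rule: highest base plus 75% of each additional charge. Highest is discharging a firearm at $77,000. Additional: $3,000 × 75% = $2,250; $22,000 × 75% = $16,500. Combined base = $77,000 + $18,750 = $95,750.
Loss or damage exceeded $50,000 (+30%): $95,750 × 1.3 = $124,475.
No prior criminal record (−35%): $124,475 × 0.65 = $80,908.75.
Defendant was on pretrial release at the time (+25%): $80,908.75 × 1.25 = $101,135.94.
Defendant is enrolled full-time in school (−40%): $101,135.94 × 0.6 = $60,681.56.
Prior failure to appear (+35%): $60,681.56 × 1.35 = $81,920.11.
$81,920.11 is within the $925,000 maximum.
$81,920.11 is at or above the $5,000 minimum.
Rounded to the nearest dollar: $81,920.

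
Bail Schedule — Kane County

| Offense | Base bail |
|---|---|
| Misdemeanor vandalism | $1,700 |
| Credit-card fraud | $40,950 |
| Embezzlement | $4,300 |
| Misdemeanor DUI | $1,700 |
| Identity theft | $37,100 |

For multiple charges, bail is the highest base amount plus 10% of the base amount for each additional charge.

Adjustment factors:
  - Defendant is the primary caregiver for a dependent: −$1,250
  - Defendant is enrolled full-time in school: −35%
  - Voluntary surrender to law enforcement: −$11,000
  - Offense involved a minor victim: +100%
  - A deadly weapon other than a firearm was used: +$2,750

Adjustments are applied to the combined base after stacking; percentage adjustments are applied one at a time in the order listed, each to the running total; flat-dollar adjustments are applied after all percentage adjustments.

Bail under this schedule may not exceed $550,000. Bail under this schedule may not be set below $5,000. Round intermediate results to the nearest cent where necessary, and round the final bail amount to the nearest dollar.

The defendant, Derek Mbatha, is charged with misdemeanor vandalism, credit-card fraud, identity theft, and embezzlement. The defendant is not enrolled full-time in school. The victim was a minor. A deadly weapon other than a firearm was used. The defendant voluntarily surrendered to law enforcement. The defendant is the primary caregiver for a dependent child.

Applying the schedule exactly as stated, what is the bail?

Base amounts from the schedule: misdemeanor vandalism $1,700; credit-card fraud $40,950; identity theft $37,100; embezzlement $4,300.
Stacking rule: highest base plus 10% of each additional charge. Highest is credit-card fraud at $40,950. Additional: $1,700 × 10% = $170; $37,100 × 10% = $3,710; $4,300 × 10% = $430. Combined base = $40,950 + $4,310 = $45,260.
Offense involved a minor victim (+100%): $45,260 × 2 = $90,520.
Defendant is the primary caregiver for a dependent (−$1,250 flat): $90,520 − $1,250 = $89,270.
Voluntary surrender to law enforcement (−$11,000 flat): $89,270 − $11,000 = $78,270.
A deadly weapon other than a firearm was used (+$2,750 flat): $78,270 + $2,750 = $81,020.
$81,020 is within the $550,000 maximum.
$81,020 is at or above the $5,000 minimum.

$81,020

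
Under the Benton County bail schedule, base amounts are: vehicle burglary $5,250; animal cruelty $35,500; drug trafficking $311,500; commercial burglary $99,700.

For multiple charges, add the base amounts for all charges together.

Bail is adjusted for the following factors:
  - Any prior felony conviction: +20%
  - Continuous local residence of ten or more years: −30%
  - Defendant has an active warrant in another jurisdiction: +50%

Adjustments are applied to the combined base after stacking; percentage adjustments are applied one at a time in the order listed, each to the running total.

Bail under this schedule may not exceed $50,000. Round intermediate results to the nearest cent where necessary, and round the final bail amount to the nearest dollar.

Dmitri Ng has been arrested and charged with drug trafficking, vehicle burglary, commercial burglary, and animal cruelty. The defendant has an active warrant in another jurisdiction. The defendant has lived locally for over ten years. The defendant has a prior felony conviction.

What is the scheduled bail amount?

Base amounts from the schedule: drug trafficking $311,500; vehicle burglary $5,250; commercial burglary $99,700; animal cruelty $35,500.
Stacking rule: sum of all bases. $311,500 + $5,250 + $99,700 + $35,500 = $451,950.
Any prior felony conviction (+20%): $451,950 × 1.2 = $542,340.
Continuous local residence of ten or more years (−30%): $542,340 × 0.7 = $379,638.
Defendant has an active warrant in another jurisdiction (+50%): $379,638 × 1.5 = $569,457.
Result $569,457 exceeds the maximum of $50,000; bail is capped at $50,000.

$50,000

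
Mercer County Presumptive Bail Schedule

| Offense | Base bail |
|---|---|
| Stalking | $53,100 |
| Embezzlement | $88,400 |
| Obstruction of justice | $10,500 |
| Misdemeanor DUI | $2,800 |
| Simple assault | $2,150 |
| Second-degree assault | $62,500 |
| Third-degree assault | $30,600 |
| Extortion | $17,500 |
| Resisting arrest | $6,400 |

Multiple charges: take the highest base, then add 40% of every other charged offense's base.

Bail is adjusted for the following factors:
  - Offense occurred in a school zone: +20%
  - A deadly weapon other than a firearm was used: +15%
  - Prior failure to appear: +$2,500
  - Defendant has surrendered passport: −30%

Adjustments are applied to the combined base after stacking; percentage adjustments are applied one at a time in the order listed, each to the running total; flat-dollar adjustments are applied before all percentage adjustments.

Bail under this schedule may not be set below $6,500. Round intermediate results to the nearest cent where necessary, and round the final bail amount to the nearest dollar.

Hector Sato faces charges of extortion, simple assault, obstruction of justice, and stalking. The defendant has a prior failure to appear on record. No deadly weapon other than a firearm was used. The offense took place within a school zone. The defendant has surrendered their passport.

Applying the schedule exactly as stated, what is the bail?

Base amounts from the schedule: extortion $17,500; simple assault $2,150; obstruction of justice $10,500; stalking $53,100.
Stacking rule: highest base plus 40% of each additional charge. Highest is stalking at $53,100. Additional: $17,500 × 40% = $7,000; $2,150 × 40% = $860; $10,500 × 40% = $4,200. Combined base = $53,100 + $12,060 = $65,160.
Prior failure to appear (+$2,500 flat): $65,160 + $2,500 = $67,660.
Offense occurred in a school zone (+20%): $67,660 × 1.2 = $81,192.
Defendant has surrendered passport (−30%): $81,192 × 0.7 = $56,834.40.
$56,834.40 is at or above the $6,500 minimum.
Rounded to the nearest dollar: $56,834.

$56,834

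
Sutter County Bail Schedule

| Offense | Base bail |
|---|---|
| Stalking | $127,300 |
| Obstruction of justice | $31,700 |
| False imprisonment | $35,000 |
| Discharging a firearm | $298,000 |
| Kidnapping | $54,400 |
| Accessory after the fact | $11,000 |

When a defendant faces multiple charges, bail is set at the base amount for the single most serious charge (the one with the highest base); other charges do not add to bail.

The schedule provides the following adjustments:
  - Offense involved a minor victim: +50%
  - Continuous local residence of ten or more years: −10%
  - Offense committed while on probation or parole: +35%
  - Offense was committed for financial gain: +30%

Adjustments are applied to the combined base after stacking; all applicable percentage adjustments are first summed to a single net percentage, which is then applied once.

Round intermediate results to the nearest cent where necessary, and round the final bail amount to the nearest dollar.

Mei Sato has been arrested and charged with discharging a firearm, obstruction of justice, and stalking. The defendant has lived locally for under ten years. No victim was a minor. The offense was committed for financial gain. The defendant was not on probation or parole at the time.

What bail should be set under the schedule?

$387,400

Base amounts from the schedule: discharging a firearm $298,000; obstruction of justice $31,700; stalking $127,300.
Stacking rule: use the highest base only. Highest is discharging a firearm at $298,000. Combined base = $298,000.
Offense was committed for financial gain (+30%): $298,000 × 1.3 = $387,400.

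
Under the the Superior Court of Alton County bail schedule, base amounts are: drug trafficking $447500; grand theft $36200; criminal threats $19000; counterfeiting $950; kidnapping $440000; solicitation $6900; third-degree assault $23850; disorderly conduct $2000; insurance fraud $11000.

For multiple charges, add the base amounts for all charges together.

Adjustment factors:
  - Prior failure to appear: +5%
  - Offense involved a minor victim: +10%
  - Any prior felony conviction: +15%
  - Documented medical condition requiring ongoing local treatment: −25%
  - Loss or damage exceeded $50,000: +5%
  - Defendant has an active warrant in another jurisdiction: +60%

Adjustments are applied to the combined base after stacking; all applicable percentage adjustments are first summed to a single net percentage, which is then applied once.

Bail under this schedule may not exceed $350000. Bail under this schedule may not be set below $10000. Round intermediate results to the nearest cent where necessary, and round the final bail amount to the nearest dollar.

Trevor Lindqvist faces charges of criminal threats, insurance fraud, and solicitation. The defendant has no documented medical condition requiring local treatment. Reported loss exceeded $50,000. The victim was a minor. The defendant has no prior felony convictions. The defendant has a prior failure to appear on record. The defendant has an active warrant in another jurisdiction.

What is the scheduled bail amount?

$66420

Base amounts from the schedule: criminal threats $19000; insurance fraud $11000; solicitation $6900.
Stacking rule: sum of all bases. $19000 + $11000 + $6900 = $36900.
Net percentage adjustment: +5% +10% +5% +60% = +80%. $36900 × 1.8 = $66420.
$66420 is within the $350000 maximum.
$66420 is at or above the $10000 minimum.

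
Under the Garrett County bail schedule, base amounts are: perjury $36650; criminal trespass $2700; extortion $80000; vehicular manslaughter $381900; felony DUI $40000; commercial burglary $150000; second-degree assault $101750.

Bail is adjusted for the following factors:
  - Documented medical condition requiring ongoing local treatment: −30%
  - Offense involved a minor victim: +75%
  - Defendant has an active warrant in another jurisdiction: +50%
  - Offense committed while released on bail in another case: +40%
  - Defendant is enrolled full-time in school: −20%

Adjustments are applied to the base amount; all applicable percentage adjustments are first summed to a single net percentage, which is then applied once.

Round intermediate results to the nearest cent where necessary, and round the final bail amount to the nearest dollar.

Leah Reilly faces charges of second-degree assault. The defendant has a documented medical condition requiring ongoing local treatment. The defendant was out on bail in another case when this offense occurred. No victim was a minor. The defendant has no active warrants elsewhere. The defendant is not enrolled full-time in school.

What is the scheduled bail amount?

$111925

Base amounts from the schedule: second-degree assault $101750.
Single charge. Combined base = $101750.
Net percentage adjustment: −30% +40% = +10%. $101750 × 1.1 = $111925.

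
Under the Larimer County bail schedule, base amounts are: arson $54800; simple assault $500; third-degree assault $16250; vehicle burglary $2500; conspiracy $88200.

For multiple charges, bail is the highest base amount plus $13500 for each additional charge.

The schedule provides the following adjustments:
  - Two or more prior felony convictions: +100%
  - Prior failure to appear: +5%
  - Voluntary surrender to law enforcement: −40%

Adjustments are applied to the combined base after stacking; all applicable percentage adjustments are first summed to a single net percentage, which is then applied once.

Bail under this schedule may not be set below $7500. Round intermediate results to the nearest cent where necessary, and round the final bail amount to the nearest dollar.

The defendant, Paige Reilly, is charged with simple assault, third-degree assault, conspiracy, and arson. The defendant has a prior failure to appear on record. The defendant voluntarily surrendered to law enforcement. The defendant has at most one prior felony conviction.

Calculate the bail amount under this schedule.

Base amounts from the schedule: simple assault $500; third-degree assault $16250; conspiracy $88200; arson $54800.
Stacking rule: highest base plus $13500 per additional charge. Highest is conspiracy at $88200; 3 additional charges → +$40500. Combined base = $128700.
Net percentage adjustment: +5% −40% = −35%. $128700 × 0.65 = $83655.
$83655 is at or above the $7500 minimum.

$83655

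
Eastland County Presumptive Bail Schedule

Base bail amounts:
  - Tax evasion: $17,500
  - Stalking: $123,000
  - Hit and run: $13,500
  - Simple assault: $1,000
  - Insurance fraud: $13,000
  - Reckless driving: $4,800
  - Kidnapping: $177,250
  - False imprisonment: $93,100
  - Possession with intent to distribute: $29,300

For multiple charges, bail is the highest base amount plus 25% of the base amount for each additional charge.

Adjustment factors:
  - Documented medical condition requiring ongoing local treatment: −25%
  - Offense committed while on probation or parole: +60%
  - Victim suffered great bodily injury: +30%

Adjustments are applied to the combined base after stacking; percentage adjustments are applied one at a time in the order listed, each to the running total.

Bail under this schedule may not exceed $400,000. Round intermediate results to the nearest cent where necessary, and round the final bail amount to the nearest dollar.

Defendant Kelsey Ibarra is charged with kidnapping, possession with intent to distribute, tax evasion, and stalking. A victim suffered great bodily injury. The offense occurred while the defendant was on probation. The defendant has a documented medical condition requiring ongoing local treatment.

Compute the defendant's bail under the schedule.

Base amounts from the schedule: kidnapping $177,250; possession with intent to distribute $29,300; tax evasion $17,500; stalking $123,000.
Stacking rule: highest base plus 25% of each additional charge. Highest is kidnapping at $177,250. Additional: $29,300 × 25% = $7,325; $17,500 × 25% = $4,375; $123,000 × 25% = $30,750. Combined base = $177,250 + $42,450 = $219,700.
Documented medical condition requiring ongoing local treatment (−25%): $219,700 × 0.75 = $164,775.
Offense committed while on probation or parole (+60%): $164,775 × 1.6 = $263,640.
Victim suffered great bodily injury (+30%): $263,640 × 1.3 = $342,732.
$342,732 is within the $400,000 maximum.

$342,732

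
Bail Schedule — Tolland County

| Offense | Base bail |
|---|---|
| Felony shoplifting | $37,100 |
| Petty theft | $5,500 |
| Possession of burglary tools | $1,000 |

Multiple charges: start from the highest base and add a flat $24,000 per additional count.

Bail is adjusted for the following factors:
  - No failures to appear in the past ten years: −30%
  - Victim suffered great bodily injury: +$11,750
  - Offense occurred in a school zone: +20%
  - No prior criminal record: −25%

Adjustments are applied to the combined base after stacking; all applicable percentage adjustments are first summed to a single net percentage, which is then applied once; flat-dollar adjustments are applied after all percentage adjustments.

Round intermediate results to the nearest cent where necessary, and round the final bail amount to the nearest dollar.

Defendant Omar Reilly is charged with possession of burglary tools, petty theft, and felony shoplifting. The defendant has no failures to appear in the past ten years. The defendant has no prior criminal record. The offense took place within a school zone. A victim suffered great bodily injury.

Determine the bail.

$67,065

Base amounts from the schedule: possession of burglary tools $1,000; petty theft $5,500; felony shoplifting $37,100.
Stacking rule: highest base plus $24,000 per additional charge. Highest is felony shoplifting at $37,100; 2 additional charges → +$48,000. Combined base = $85,100.
Net percentage adjustment: −30% +20% −25% = −35%. $85,100 × 0.65 = $55,315.
Victim suffered great bodily injury (+$11,750 flat): $55,315 + $11,750 = $67,065.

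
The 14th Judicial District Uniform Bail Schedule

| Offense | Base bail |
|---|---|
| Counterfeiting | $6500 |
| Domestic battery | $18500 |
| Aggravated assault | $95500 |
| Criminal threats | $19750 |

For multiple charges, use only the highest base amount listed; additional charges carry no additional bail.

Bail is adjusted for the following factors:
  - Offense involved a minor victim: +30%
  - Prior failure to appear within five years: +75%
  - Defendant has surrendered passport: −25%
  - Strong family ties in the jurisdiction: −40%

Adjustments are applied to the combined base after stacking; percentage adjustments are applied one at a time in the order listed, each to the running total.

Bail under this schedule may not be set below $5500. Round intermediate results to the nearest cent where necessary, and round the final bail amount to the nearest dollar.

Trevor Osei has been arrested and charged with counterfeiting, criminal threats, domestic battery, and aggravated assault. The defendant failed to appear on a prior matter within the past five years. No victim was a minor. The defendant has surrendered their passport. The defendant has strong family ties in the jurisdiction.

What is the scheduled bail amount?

$75206

Base amounts from the schedule: counterfeiting $6500; criminal threats $19750; domestic battery $18500; aggravated assault $95500.
Stacking rule: use the highest base only. Highest is aggravated assault at $95500. Combined base = $95500.
Prior failure to appear within five years (+75%): $95500 × 1.75 = $167125.
Defendant has surrendered passport (−25%): $167125 × 0.75 = $125343.75.
Strong family ties in the jurisdiction (−40%): $125343.75 × 0.6 = $75206.25.
$75206.25 is at or above the $5500 minimum.
Rounded to the nearest dollar: $75206.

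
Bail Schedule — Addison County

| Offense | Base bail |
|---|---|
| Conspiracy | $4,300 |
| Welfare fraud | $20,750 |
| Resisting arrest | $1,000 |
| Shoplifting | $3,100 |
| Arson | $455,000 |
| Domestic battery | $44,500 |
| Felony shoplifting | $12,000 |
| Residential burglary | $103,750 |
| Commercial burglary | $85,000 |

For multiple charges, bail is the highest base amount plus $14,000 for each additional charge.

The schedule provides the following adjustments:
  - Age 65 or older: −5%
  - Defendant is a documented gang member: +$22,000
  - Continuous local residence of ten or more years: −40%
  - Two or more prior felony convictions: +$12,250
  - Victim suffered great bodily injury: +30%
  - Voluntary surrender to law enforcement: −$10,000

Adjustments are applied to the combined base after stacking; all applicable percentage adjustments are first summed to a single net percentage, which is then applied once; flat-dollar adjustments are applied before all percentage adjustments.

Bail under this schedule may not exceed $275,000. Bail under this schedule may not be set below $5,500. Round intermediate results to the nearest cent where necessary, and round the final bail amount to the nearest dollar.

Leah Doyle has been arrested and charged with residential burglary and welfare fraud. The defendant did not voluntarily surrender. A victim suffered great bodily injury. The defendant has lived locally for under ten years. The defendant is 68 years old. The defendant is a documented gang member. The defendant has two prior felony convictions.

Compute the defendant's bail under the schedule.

Base amounts from the schedule: residential burglary $103,750; welfare fraud $20,750.
Stacking rule: highest base plus $14,000 per additional charge. Highest is residential burglary at $103,750; 1 additional charge → +$14,000. Combined base = $117,750.
Defendant is a documented gang member (+$22,000 flat): $117,750 + $22,000 = $139,750.
Two or more prior felony convictions (+$12,250 flat): $139,750 + $12,250 = $152,000.
Net percentage adjustment: −5% +30% = +25%. $152,000 × 1.25 = $190,000.
$190,000 is within the $275,000 maximum.
$190,000 is at or above the $5,500 minimum.

$190,000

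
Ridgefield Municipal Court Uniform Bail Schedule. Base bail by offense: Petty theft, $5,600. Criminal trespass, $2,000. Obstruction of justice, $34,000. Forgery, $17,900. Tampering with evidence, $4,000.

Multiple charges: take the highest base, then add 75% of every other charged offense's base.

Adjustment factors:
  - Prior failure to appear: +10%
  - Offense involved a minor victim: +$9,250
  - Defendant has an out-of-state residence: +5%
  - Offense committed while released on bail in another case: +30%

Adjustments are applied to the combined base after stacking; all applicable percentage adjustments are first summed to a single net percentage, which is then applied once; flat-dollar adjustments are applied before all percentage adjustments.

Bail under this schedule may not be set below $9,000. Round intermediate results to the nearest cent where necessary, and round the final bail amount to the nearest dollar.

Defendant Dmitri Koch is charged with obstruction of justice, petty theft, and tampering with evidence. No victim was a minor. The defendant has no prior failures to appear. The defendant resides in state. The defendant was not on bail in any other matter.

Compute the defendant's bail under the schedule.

Base amounts from the schedule: obstruction of justice $34,000; petty theft $5,600; tampering with evidence $4,000.
Stacking rule: highest base plus 75% of each additional charge. Highest is obstruction of justice at $34,000. Additional: $5,600 × 75% = $4,200; $4,000 × 75% = $3,000. Combined base = $34,000 + $7,200 = $41,200.
No adjustment factors apply to this defendant.
$41,200 is at or above the $9,000 minimum.

$41,200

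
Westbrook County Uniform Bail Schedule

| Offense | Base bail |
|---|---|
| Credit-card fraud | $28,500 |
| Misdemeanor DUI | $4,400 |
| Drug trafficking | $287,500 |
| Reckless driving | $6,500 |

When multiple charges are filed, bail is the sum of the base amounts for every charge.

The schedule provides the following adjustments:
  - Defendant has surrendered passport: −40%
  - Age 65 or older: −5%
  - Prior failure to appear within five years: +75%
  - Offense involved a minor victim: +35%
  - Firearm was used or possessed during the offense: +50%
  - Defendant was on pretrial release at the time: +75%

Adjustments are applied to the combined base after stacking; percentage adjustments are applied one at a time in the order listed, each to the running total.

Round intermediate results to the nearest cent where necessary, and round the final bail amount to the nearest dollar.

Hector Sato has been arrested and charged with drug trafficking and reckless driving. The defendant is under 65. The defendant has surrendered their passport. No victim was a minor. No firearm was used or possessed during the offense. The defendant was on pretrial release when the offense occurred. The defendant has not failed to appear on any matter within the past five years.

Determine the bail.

$308,700

Base amounts from the schedule: drug trafficking $287,500; reckless driving $6,500.
Stacking rule: sum of all bases. $287,500 + $6,500 = $294,000.
Defendant has surrendered passport (−40%): $294,000 × 0.6 = $176,400.
Defendant was on pretrial release at the time (+75%): $176,400 × 1.75 = $308,700.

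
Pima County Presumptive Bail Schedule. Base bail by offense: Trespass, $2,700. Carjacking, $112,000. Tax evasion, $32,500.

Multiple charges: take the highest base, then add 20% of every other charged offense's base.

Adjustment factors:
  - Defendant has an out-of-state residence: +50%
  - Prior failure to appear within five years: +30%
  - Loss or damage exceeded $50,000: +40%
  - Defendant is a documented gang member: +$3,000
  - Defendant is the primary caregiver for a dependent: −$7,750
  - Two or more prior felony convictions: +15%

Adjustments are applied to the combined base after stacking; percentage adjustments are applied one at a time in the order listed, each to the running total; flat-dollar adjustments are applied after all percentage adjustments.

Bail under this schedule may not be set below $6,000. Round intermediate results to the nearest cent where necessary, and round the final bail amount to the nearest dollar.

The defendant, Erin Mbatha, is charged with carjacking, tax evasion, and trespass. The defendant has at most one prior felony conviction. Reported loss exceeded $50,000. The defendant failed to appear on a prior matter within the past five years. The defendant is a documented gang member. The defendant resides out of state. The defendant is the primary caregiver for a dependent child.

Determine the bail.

Base amounts from the schedule: carjacking $112,000; tax evasion $32,500; trespass $2,700.
Stacking rule: highest base plus 20% of each additional charge. Highest is carjacking at $112,000. Additional: $32,500 × 20% = $6,500; $2,700 × 20% = $540. Combined base = $112,000 + $7,040 = $119,040.
Defendant has an out-of-state residence (+50%): $119,040 × 1.5 = $178,560.
Prior failure to appear within five years (+30%): $178,560 × 1.3 = $232,128.
Loss or damage exceeded $50,000 (+40%): $232,128 × 1.4 = $324,979.20.
Defendant is a documented gang member (+$3,000 flat): $324,979.20 + $3,000 = $327,979.20.
Defendant is the primary caregiver for a dependent (−$7,750 flat): $327,979.20 − $7,750 = $320,229.20.
$320,229.20 is at or above the $6,000 minimum.
Rounded to the nearest dollar: $320,229.

$320,229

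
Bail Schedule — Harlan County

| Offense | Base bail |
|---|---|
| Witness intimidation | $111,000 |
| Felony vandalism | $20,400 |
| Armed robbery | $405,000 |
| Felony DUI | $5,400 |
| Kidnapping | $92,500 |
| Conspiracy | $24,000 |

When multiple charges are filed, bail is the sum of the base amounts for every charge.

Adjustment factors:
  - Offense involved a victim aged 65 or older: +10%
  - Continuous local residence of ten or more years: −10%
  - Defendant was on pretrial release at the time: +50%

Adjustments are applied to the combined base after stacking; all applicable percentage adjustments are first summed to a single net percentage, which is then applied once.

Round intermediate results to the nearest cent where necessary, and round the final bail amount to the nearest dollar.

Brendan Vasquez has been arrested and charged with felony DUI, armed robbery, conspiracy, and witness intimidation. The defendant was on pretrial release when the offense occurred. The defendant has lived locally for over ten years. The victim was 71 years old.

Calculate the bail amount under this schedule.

Base amounts from the schedule: felony DUI $5,400; armed robbery $405,000; conspiracy $24,000; witness intimidation $111,000.
Stacking rule: sum of all bases. $5,400 + $405,000 + $24,000 + $111,000 = $545,400.
Net percentage adjustment: +10% −10% +50% = +50%. $545,400 × 1.5 = $818,100.

$818,100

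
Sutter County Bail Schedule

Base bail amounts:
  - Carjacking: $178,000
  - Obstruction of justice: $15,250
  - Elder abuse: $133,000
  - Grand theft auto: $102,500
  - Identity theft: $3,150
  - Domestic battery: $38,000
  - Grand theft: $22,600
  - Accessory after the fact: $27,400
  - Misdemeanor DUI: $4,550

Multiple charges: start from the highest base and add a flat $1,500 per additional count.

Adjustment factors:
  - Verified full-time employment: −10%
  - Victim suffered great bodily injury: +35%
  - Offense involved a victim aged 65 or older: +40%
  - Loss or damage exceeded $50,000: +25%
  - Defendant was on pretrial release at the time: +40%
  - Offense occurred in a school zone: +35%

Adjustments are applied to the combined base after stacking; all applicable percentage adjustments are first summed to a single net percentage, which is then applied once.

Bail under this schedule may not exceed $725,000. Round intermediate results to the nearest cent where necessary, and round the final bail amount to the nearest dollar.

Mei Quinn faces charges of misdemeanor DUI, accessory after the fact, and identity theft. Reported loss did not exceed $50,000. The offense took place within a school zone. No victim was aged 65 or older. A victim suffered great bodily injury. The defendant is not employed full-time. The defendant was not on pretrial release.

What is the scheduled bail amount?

$51,680

Base amounts from the schedule: misdemeanor DUI $4,550; accessory after the fact $27,400; identity theft $3,150.
Stacking rule: highest base plus $1,500 per additional charge. Highest is accessory after the fact at $27,400; 2 additional charges → +$3,000. Combined base = $30,400.
Net percentage adjustment: +35% +35% = +70%. $30,400 × 1.7 = $51,680.
$51,680 is within the $725,000 maximum.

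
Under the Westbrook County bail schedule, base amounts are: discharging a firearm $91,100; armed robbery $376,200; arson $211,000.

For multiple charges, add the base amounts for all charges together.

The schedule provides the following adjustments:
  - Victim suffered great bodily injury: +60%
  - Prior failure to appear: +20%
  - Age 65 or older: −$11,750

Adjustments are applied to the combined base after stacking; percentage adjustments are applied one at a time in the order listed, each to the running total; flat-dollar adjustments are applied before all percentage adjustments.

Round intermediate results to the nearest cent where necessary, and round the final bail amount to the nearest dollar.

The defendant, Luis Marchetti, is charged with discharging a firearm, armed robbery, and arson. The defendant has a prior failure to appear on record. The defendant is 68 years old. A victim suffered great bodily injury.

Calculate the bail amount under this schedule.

$1,279,776

Base amounts from the schedule: discharging a firearm $91,100; armed robbery $376,200; arson $211,000.
Stacking rule: sum of all bases. $91,100 + $376,200 + $211,000 = $678,300.
Age 65 or older (−$11,750 flat): $678,300 − $11,750 = $666,550.
Victim suffered great bodily injury (+60%): $666,550 × 1.6 = $1,066,480.
Prior failure to appear (+20%): $1,066,480 × 1.2 = $1,279,776.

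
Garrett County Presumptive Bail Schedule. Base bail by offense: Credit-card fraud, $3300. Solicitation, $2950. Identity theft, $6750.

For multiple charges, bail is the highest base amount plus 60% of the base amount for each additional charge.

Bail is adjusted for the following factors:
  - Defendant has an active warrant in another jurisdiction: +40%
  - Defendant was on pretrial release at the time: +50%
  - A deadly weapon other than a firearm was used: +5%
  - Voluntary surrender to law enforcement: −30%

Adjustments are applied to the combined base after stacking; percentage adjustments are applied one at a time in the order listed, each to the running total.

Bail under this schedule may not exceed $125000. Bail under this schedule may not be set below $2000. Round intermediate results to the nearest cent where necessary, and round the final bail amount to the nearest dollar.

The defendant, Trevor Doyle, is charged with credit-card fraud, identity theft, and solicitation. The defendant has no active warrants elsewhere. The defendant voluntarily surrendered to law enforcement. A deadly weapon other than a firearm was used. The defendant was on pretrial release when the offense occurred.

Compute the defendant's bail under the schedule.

Base amounts from the schedule: credit-card fraud $3300; identity theft $6750; solicitation $2950.
Stacking rule: highest base plus 60% of each additional charge. Highest is identity theft at $6750. Additional: $3300 × 60% = $1980; $2950 × 60% = $1770. Combined base = $6750 + $3750 = $10500.
Defendant was on pretrial release at the time (+50%): $10500 × 1.5 = $15750.
A deadly weapon other than a firearm was used (+5%): $15750 × 1.05 = $16537.50.
Voluntary surrender to law enforcement (−30%): $16537.50 × 0.7 = $11576.25.
$11576.25 is within the $125000 maximum.
$11576.25 is at or above the $2000 minimum.
Rounded to the nearest dollar: $11576.

$11576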